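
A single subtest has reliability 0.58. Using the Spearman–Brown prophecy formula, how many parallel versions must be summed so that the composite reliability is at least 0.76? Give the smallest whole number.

k ≥ ρ*(1−ρ₁)/(ρ₁(1−ρ*)) = 0.76·0.42 / (0.58·0.24) = 2.293.
Smallest integer k = 3.

3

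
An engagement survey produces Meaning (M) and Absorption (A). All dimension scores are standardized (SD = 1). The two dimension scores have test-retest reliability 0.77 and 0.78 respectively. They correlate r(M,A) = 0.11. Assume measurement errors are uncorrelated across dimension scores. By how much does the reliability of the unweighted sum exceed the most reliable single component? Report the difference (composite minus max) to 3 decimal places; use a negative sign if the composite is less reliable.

Var(sum) = 2 + 0.22 = 2.22; true-score variance = 1.55 + 0.22 = 1.77; composite reliability = 0.7973.
Max component reliability = 0.7800.
Difference = 0.7973 − 0.7800 = 0.017.

0.017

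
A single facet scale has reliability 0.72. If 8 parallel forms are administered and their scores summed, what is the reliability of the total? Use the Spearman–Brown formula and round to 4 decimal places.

0.9536

ρ_k = kρ / (1 + (k−1)ρ) = 8·0.72 / (1 + 7·0.72) = 5.760 / 6.040 = 0.9536.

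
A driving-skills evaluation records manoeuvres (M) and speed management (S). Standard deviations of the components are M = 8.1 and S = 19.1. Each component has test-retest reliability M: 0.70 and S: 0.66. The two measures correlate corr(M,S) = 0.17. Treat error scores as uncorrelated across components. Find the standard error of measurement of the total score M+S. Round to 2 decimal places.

Var(total) = 430.42 + 52.6014 = 483.021.
True-score variance = 286.702 + 52.6014 = 339.303, so reliability = 0.7025.
Error variance = 483.021 − 339.303 = 143.718; SEM = √143.718 = 11.99.

11.99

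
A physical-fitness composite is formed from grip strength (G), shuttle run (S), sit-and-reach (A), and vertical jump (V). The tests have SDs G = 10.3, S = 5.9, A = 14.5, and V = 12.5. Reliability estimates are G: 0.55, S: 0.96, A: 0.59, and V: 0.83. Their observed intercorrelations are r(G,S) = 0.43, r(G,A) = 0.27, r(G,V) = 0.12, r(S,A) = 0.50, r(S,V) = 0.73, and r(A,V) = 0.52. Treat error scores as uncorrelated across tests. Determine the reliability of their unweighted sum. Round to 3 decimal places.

Var(G+S+A+V) = 10.3² + 5.9² + 14.5² + 12.5² + 2·[10.3·5.9·0.43 + 10.3·14.5·0.27 + 10.3·12.5·0.12 + 5.9·14.5·0.50 + 5.9·12.5·0.73 + 14.5·12.5·0.52] = 507.4 + 545.536 = 1052.94.
Because errors are independent across components, Cov(Tᵢ,Tⱼ) = Cov(Xᵢ,Xⱼ); the off-diagonal part of the true-score variance is the same as above.
True-score variance = [10.3²·0.55 + 5.9²·0.96 + 14.5²·0.59 + 12.5²·0.83] + 545.536 = 345.502 + 545.536 = 891.038.
Reliability = 891.038 / 1052.94 = 0.846.

0.846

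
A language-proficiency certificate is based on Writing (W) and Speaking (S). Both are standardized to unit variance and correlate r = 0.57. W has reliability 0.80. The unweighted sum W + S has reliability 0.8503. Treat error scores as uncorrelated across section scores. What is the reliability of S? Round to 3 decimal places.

Var(W+S) = 2 + 2·0.57 = 3.140.
True-score variance = ρ_W + ρ_S + 2·0.57, so 0.8503 = (0.80 + ρ_S + 1.14) / 3.140.
ρ_S = 0.8503·3.140 − 0.80 − 1.14 = 0.730.

0.730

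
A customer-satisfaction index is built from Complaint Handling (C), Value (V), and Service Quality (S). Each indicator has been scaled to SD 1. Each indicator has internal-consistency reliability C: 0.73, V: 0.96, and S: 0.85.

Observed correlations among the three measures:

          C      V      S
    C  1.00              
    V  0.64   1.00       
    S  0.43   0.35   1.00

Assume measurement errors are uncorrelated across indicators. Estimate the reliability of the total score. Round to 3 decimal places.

0.921

Var(C+V+S) = 3 + 2·[0.64 + 0.43 + 0.35] = 3 + 2.84 = 5.84.
Because errors are independent across components, Cov(Tᵢ,Tⱼ) = Cov(Xᵢ,Xⱼ); the off-diagonal part of the true-score variance is the same as above.
True-score variance = [0.73 + 0.96 + 0.85] + 2.84 = 2.54 + 2.84 = 5.38.
Reliability = 5.38 / 5.84 = 0.921.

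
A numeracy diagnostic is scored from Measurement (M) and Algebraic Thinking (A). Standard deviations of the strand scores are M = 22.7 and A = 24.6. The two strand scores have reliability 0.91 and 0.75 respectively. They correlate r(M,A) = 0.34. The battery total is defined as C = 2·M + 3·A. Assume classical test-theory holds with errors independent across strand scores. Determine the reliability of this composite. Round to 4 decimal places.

Var(C) = 2²·22.7² + 3²·24.6² + 2·[6·22.7·24.6·0.34] = 7507.6 + 2278.35 = 9785.95.
Under uncorrelated errors the observed covariances equal the true-score covariances, so only the own-variance terms attenuate.
True-score variance = [2²·22.7²·0.91 + 3²·24.6²·0.75] + 2278.35 = 5960.49 + 2278.35 = 8238.84.
Reliability = 8238.84 / 9785.95 = 0.8419.

0.8419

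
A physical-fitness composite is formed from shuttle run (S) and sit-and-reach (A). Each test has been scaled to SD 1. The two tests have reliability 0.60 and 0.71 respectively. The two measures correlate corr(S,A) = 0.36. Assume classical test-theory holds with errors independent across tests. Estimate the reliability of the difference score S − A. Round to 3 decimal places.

Var(S−A) = 1 + 1 − 2·0.36 = 2 − 0.72 = 1.28.
With uncorrelated errors the cross-covariances are all true-score covariance, so they carry over unchanged; only the diagonal terms shrink to ρᵢσᵢ².
True-score variance = [0.60 + 0.71] − 0.72 = 1.31 − 0.72 = 0.59.
Reliability = 0.59 / 1.28 = 0.461.

0.461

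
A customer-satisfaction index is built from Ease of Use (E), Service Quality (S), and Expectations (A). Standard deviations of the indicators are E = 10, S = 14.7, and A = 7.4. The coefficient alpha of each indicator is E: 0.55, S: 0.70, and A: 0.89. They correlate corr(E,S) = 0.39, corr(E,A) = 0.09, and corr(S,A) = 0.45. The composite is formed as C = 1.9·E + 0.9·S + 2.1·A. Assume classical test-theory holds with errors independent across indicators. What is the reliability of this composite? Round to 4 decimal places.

0.8007

Var(C) = 1.9²·10² + 0.9²·14.7² + 2.1²·7.4² + 2·[1.71·10·14.7·0.39 + 3.99·10·7.4·0.09 + 1.89·14.7·7.4·0.45] = 777.524 + 434.25 = 1211.77.
With uncorrelated errors the cross-covariances are all true-score covariance, so they carry over unchanged; only the diagonal terms shrink to ρᵢσᵢ².
True-score variance = [1.9²·10²·0.55 + 0.9²·14.7²·0.70 + 2.1²·7.4²·0.89] + 434.25 = 536.001 + 434.25 = 970.251.
Reliability = 970.251 / 1211.77 = 0.8007.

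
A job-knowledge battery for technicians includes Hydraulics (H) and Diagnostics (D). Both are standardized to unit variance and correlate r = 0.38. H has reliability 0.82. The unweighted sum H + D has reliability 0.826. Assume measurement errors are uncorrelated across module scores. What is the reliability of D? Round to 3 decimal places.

0.700

Var(H+D) = 2 + 2·0.38 = 2.760.
True-score variance = ρ_H + ρ_D + 2·0.38, so 0.826 = (0.82 + ρ_D + 0.76) / 2.760.
ρ_D = 0.826·2.760 − 0.82 − 0.76 = 0.700.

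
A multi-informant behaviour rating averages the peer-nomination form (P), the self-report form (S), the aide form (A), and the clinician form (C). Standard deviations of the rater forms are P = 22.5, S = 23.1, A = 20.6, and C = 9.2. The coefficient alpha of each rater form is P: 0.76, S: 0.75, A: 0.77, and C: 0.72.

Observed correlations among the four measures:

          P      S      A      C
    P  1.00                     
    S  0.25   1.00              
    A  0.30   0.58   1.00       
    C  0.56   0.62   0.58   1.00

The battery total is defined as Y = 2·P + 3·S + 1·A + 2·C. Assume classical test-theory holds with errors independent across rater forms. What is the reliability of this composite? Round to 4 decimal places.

0.8687

Var(Y) = 2²·22.5² + 3²·23.1² + 20.6² + 2²·9.2² + 2·[6·22.5·23.1·0.25 + 2·22.5·20.6·0.30 + 4·22.5·9.2·0.56 + 3·23.1·20.6·0.58 + 6·23.1·9.2·0.62 + 2·20.6·9.2·0.58] = 7590.41 + 6719.64 = 14310.
With uncorrelated errors the cross-covariances are all true-score covariance, so they carry over unchanged; only the diagonal terms shrink to ρᵢσᵢ².
True-score variance = [2²·22.5²·0.76 + 3²·23.1²·0.75 + 20.6²·0.77 + 2²·9.2²·0.72] + 6719.64 = 5711.39 + 6719.64 = 12431.
Reliability = 12431 / 14310 = 0.8687.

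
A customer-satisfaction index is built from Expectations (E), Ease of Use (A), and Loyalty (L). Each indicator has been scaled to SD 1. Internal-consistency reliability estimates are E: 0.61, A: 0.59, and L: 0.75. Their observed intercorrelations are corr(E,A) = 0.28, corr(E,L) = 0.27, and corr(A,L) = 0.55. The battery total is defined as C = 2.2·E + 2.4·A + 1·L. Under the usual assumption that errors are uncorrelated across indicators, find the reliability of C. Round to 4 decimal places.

Var(C) = 2.2² + 2.4² + 1 + 2·[5.28·0.28 + 2.2·0.27 + 2.4·0.55] = 11.6 + 6.7848 = 18.3848.
Under uncorrelated errors the observed covariances equal the true-score covariances, so only the own-variance terms attenuate.
True-score variance = [2.2²·0.61 + 2.4²·0.59 + 0.75] + 6.7848 = 7.1008 + 6.7848 = 13.8856.
Reliability = 13.8856 / 18.3848 = 0.7553.

0.7553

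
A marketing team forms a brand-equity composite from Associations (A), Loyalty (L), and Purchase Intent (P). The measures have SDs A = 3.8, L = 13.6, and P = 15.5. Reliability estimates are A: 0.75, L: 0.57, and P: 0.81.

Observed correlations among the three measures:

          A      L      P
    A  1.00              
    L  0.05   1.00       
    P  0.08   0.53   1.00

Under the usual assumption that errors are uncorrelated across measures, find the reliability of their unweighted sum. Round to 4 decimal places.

0.8100

Var(A+L+P) = 3.8² + 13.6² + 15.5² + 2·[3.8·13.6·0.05 + 3.8·15.5·0.08 + 13.6·15.5·0.53] = 439.65 + 238.04 = 677.69.
Because errors are independent across components, Cov(Tᵢ,Tⱼ) = Cov(Xᵢ,Xⱼ); the off-diagonal part of the true-score variance is the same as above.
True-score variance = [3.8²·0.75 + 13.6²·0.57 + 15.5²·0.81] + 238.04 = 310.86 + 238.04 = 548.9.
Reliability = 548.9 / 677.69 = 0.8100.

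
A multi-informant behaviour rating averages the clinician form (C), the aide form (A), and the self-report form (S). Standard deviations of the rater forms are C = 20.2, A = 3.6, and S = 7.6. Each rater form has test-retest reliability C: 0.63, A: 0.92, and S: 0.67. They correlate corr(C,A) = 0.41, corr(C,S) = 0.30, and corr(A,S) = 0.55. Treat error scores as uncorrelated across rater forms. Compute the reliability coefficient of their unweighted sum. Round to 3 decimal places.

Var(C+A+S) = 20.2² + 3.6² + 7.6² + 2·[20.2·3.6·0.41 + 20.2·7.6·0.30 + 3.6·7.6·0.55] = 478.76 + 181.838 = 660.598.
Because errors are independent across components, Cov(Tᵢ,Tⱼ) = Cov(Xᵢ,Xⱼ); the off-diagonal part of the true-score variance is the same as above.
True-score variance = [20.2²·0.63 + 3.6²·0.92 + 7.6²·0.67] + 181.838 = 307.688 + 181.838 = 489.526.
Reliability = 489.526 / 660.598 = 0.741.

0.741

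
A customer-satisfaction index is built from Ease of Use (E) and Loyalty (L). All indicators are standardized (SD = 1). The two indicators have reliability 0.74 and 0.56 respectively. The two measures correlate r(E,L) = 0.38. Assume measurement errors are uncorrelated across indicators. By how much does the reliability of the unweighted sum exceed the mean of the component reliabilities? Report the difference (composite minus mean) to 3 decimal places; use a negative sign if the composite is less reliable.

Var(sum) = 2 + 0.76 = 2.76; true-score variance = 1.3 + 0.76 = 2.06; composite reliability = 0.7464.
Mean component reliability = 0.6500.
Difference = 0.7464 − 0.6500 = 0.096.

0.096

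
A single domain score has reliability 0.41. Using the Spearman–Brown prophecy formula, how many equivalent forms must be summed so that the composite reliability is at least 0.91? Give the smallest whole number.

k ≥ ρ*(1−ρ₁)/(ρ₁(1−ρ*)) = 0.91·0.59 / (0.41·0.09) = 14.550.
Smallest integer k = 15.

15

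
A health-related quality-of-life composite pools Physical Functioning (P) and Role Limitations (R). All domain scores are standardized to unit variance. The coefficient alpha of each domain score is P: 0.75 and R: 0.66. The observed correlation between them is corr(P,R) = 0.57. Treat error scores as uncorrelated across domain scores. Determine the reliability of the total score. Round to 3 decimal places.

0.812

Var(P+R) = 2 + 2·[0.57] = 2 + 1.14 = 3.14.
Under uncorrelated errors the observed covariances equal the true-score covariances, so only the own-variance terms attenuate.
True-score variance = [0.75 + 0.66] + 1.14 = 1.41 + 1.14 = 2.55.
Reliability = 2.55 / 3.14 = 0.812.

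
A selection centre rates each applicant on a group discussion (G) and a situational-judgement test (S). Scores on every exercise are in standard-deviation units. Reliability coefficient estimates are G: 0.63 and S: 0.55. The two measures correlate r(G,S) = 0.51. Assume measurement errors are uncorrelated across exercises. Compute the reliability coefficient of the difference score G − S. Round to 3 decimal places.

0.163

Var(G−S) = 1 + 1 − 2·0.51 = 2 − 1.02 = 0.98.
Under uncorrelated errors the observed covariances equal the true-score covariances, so only the own-variance terms attenuate.
True-score variance = [0.63 + 0.55] − 1.02 = 1.18 − 1.02 = 0.16.
Reliability = 0.16 / 0.98 = 0.163.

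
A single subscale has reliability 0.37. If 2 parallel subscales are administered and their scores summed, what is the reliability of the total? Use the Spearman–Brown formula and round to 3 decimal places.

ρ_k = kρ / (1 + (k−1)ρ) = 2·0.37 / (1 + 1·0.37) = 0.740 / 1.370 = 0.540.

0.540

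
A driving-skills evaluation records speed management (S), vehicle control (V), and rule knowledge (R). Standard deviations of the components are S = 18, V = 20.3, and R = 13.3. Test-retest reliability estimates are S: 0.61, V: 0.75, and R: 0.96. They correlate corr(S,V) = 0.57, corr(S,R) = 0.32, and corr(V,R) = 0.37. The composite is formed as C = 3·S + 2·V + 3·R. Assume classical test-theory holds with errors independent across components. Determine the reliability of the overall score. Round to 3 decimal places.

Var(C) = 3²·18² + 2²·20.3² + 3²·13.3² + 2·[6·18·20.3·0.57 + 9·18·13.3·0.32 + 6·20.3·13.3·0.37] = 6156.37 + 5077.04 = 11233.4.
With uncorrelated errors the cross-covariances are all true-score covariance, so they carry over unchanged; only the diagonal terms shrink to ρᵢσᵢ².
True-score variance = [3²·18²·0.61 + 2²·20.3²·0.75 + 3²·13.3²·0.96] + 5077.04 = 4543.36 + 5077.04 = 9620.4.
Reliability = 9620.4 / 11233.4 = 0.856.

0.856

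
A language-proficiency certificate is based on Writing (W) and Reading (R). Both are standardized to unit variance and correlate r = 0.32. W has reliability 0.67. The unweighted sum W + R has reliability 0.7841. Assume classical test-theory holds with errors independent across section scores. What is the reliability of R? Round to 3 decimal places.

Var(W+R) = 2 + 2·0.32 = 2.640.
True-score variance = ρ_W + ρ_R + 2·0.32, so 0.7841 = (0.67 + ρ_R + 0.64) / 2.640.
ρ_R = 0.7841·2.640 − 0.67 − 0.64 = 0.760.

0.760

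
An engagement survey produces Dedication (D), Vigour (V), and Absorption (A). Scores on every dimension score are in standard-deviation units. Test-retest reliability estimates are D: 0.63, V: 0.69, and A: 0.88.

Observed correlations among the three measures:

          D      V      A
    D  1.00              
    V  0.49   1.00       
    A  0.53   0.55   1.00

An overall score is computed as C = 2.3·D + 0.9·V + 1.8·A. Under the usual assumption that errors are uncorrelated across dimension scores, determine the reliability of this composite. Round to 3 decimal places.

Var(C) = 2.3² + 0.9² + 1.8² + 2·[2.07·0.49 + 4.14·0.53 + 1.62·0.55] = 9.34 + 8.199 = 17.539.
Under uncorrelated errors the observed covariances equal the true-score covariances, so only the own-variance terms attenuate.
True-score variance = [2.3²·0.63 + 0.9²·0.69 + 1.8²·0.88] + 8.199 = 6.7428 + 8.199 = 14.9418.
Reliability = 14.9418 / 17.539 = 0.852.

0.852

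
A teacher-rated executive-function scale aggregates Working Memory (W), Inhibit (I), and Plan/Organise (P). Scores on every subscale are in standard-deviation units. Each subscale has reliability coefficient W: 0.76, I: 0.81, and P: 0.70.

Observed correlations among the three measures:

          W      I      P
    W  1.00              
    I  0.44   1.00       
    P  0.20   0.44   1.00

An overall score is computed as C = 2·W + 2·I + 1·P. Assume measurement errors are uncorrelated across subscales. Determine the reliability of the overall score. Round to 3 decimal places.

0.866

Var(C) = 2² + 2² + 1 + 2·[4·0.44 + 2·0.20 + 2·0.44] = 9 + 6.08 = 15.08.
With uncorrelated errors the cross-covariances are all true-score covariance, so they carry over unchanged; only the diagonal terms shrink to ρᵢσᵢ².
True-score variance = [2²·0.76 + 2²·0.81 + 0.70] + 6.08 = 6.98 + 6.08 = 13.06.
Reliability = 13.06 / 15.08 = 0.866.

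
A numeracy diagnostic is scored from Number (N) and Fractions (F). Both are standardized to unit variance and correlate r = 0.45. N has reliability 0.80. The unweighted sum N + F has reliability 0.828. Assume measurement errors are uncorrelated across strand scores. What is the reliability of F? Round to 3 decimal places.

Var(N+F) = 2 + 2·0.45 = 2.900.
True-score variance = ρ_N + ρ_F + 2·0.45, so 0.828 = (0.80 + ρ_F + 0.90) / 2.900.
ρ_F = 0.828·2.900 − 0.80 − 0.90 = 0.701.

0.701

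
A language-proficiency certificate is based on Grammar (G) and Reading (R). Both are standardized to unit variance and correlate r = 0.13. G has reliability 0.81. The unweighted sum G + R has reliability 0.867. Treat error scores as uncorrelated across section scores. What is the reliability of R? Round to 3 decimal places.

0.889

Var(G+R) = 2 + 2·0.13 = 2.260.
True-score variance = ρ_G + ρ_R + 2·0.13, so 0.867 = (0.81 + ρ_R + 0.26) / 2.260.
ρ_R = 0.867·2.260 − 0.81 − 0.26 = 0.889.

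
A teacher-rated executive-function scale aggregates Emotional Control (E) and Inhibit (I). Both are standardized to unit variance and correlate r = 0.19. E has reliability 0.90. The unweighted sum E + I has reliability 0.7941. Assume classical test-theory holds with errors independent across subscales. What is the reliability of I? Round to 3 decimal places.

Var(E+I) = 2 + 2·0.19 = 2.380.
True-score variance = ρ_E + ρ_I + 2·0.19, so 0.7941 = (0.90 + ρ_I + 0.38) / 2.380.
ρ_I = 0.7941·2.380 − 0.90 − 0.38 = 0.610.

0.610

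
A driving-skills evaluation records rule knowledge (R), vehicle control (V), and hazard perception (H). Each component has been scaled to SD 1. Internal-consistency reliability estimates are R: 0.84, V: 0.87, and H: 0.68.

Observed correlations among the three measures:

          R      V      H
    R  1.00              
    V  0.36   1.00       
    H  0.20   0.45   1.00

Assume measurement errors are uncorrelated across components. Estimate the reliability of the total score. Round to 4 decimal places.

Var(R+V+H) = 3 + 2·[0.36 + 0.20 + 0.45] = 3 + 2.02 = 5.02.
Under uncorrelated errors the observed covariances equal the true-score covariances, so only the own-variance terms attenuate.
True-score variance = [0.84 + 0.87 + 0.68] + 2.02 = 2.39 + 2.02 = 4.41.
Reliability = 4.41 / 5.02 = 0.8785.

0.8785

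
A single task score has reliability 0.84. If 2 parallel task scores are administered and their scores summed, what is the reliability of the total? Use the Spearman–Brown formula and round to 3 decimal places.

0.913

ρ_k = kρ / (1 + (k−1)ρ) = 2·0.84 / (1 + 1·0.84) = 1.680 / 1.840 = 0.913.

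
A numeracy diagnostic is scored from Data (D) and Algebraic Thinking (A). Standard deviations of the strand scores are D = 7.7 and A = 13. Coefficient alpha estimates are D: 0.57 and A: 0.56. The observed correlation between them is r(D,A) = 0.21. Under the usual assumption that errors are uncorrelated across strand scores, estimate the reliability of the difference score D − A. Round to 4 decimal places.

Var(D−A) = 7.7² + 13² − 2·7.7·13·0.21 = 228.29 − 42.042 = 186.248.
With uncorrelated errors the cross-covariances are all true-score covariance, so they carry over unchanged; only the diagonal terms shrink to ρᵢσᵢ².
True-score variance = [7.7²·0.57 + 13²·0.56] − 42.042 = 128.435 − 42.042 = 86.3933.
Reliability = 86.3933 / 186.248 = 0.4639.

0.4639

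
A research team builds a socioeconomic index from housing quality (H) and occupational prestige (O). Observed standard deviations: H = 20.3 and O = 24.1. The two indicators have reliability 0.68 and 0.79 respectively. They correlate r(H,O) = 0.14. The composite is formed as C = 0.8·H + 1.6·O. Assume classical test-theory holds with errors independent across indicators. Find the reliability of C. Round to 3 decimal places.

Var(C) = 0.8²·20.3² + 1.6²·24.1² + 2·[1.28·20.3·24.1·0.14] = 1750.61 + 175.34 = 1925.95.
With uncorrelated errors the cross-covariances are all true-score covariance, so they carry over unchanged; only the diagonal terms shrink to ρᵢσᵢ².
True-score variance = [0.8²·20.3²·0.68 + 1.6²·24.1²·0.79] + 175.34 = 1353.97 + 175.34 = 1529.31.
Reliability = 1529.31 / 1925.95 = 0.794.

0.794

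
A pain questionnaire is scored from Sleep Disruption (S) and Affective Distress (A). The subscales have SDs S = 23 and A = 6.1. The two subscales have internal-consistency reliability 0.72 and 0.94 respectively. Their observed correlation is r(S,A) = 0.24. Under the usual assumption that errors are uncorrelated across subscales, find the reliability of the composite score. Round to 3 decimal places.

0.763

Var(S+A) = 23² + 6.1² + 2·[23·6.1·0.24] = 566.21 + 67.344 = 633.554.
Under uncorrelated errors the observed covariances equal the true-score covariances, so only the own-variance terms attenuate.
True-score variance = [23²·0.72 + 6.1²·0.94] + 67.344 = 415.857 + 67.344 = 483.201.
Reliability = 483.201 / 633.554 = 0.763.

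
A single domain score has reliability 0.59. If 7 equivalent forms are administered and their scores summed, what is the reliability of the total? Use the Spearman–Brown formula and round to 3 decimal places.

ρ_k = kρ / (1 + (k−1)ρ) = 7·0.59 / (1 + 6·0.59) = 4.130 / 4.540 = 0.910.

0.910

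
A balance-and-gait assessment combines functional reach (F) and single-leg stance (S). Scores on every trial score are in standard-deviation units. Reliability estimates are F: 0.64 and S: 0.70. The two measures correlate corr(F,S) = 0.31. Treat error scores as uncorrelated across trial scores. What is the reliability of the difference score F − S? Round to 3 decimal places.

0.522

Var(F−S) = 1 + 1 − 2·0.31 = 2 − 0.62 = 1.38.
With uncorrelated errors the cross-covariances are all true-score covariance, so they carry over unchanged; only the diagonal terms shrink to ρᵢσᵢ².
True-score variance = [0.64 + 0.70] − 0.62 = 1.34 − 0.62 = 0.72.
Reliability = 0.72 / 1.38 = 0.522.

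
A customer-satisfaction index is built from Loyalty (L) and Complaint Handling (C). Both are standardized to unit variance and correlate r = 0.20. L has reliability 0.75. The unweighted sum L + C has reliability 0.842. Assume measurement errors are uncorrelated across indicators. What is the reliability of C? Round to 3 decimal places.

0.871

Var(L+C) = 2 + 2·0.20 = 2.400.
True-score variance = ρ_L + ρ_C + 2·0.20, so 0.842 = (0.75 + ρ_C + 0.40) / 2.400.
ρ_C = 0.842·2.400 − 0.75 − 0.40 = 0.871.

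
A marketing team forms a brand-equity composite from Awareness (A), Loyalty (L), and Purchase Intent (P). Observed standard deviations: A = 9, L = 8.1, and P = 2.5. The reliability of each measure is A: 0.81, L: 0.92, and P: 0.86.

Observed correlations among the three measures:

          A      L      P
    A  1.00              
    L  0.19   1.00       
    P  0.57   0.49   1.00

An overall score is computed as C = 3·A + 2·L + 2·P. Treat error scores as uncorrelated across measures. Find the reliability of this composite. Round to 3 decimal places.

Var(C) = 3²·9² + 2²·8.1² + 2²·2.5² + 2·[6·9·8.1·0.19 + 6·9·2.5·0.57 + 4·8.1·2.5·0.49] = 1016.44 + 399.492 = 1415.93.
Because errors are independent across components, Cov(Tᵢ,Tⱼ) = Cov(Xᵢ,Xⱼ); the off-diagonal part of the true-score variance is the same as above.
True-score variance = [3²·9²·0.81 + 2²·8.1²·0.92 + 2²·2.5²·0.86] + 399.492 = 853.435 + 399.492 = 1252.93.
Reliability = 1252.93 / 1415.93 = 0.885.

0.885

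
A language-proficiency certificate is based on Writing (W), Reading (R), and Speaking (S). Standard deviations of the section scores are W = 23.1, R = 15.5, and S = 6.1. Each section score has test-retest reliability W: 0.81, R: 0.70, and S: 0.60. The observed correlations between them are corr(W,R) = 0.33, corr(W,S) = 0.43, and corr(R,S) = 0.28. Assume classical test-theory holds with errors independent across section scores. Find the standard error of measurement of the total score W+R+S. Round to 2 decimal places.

13.72

Var(total) = 811.07 + 410.444 = 1221.51.
True-score variance = 622.725 + 410.444 = 1033.17, so reliability = 0.8458.
Error variance = 1221.51 − 1033.17 = 188.345; SEM = √188.345 = 13.72.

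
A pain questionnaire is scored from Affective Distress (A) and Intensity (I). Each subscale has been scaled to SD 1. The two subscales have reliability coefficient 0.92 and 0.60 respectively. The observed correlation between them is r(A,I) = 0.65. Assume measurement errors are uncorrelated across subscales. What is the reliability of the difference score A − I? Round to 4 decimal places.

Var(A−I) = 1 + 1 − 2·0.65 = 2 − 1.3 = 0.7.
Because errors are independent across components, Cov(Tᵢ,Tⱼ) = Cov(Xᵢ,Xⱼ); the off-diagonal part of the true-score variance is the same as above.
True-score variance = [0.92 + 0.60] − 1.3 = 1.52 − 1.3 = 0.22.
Reliability = 0.22 / 0.7 = 0.3143.

0.3143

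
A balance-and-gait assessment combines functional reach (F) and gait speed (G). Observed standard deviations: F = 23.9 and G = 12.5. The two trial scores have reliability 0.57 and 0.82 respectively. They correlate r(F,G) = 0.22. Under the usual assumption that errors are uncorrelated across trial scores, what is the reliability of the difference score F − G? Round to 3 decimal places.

Var(F−G) = 23.9² + 12.5² − 2·23.9·12.5·0.22 = 727.46 − 131.45 = 596.01.
Because errors are independent across components, Cov(Tᵢ,Tⱼ) = Cov(Xᵢ,Xⱼ); the off-diagonal part of the true-score variance is the same as above.
True-score variance = [23.9²·0.57 + 12.5²·0.82] − 131.45 = 453.715 − 131.45 = 322.265.
Reliability = 322.265 / 596.01 = 0.541.

0.541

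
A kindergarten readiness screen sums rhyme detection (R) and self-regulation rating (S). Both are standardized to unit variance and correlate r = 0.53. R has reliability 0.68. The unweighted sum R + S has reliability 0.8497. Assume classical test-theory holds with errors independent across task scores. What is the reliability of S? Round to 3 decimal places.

Var(R+S) = 2 + 2·0.53 = 3.060.
True-score variance = ρ_R + ρ_S + 2·0.53, so 0.8497 = (0.68 + ρ_S + 1.06) / 3.060.
ρ_S = 0.8497·3.060 − 0.68 − 1.06 = 0.860.

0.860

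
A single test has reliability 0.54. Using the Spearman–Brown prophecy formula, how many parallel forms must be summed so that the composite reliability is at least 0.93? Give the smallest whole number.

12

k ≥ ρ*(1−ρ₁)/(ρ₁(1−ρ*)) = 0.93·0.46 / (0.54·0.07) = 11.317.
Smallest integer k = 12.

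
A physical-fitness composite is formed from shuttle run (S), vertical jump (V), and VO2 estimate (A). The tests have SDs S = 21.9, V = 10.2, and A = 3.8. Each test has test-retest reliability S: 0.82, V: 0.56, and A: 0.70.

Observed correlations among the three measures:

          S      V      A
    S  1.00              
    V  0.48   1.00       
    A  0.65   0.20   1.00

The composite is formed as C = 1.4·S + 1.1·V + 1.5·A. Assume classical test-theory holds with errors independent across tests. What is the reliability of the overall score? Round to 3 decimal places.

Var(C) = 1.4²·21.9² + 1.1²·10.2² + 1.5²·3.8² + 2·[1.54·21.9·10.2·0.48 + 2.1·21.9·3.8·0.65 + 1.65·10.2·3.8·0.20] = 1098.41 + 583.017 = 1681.43.
With uncorrelated errors the cross-covariances are all true-score covariance, so they carry over unchanged; only the diagonal terms shrink to ρᵢσᵢ².
True-score variance = [1.4²·21.9²·0.82 + 1.1²·10.2²·0.56 + 1.5²·3.8²·0.70] + 583.017 = 864.07 + 583.017 = 1447.09.
Reliability = 1447.09 / 1681.43 = 0.861.

0.861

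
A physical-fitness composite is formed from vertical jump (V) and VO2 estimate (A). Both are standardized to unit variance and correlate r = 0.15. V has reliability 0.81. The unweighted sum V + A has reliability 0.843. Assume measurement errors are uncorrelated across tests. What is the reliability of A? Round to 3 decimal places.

0.829

Var(V+A) = 2 + 2·0.15 = 2.300.
True-score variance = ρ_V + ρ_A + 2·0.15, so 0.843 = (0.81 + ρ_A + 0.30) / 2.300.
ρ_A = 0.843·2.300 − 0.81 − 0.30 = 0.829.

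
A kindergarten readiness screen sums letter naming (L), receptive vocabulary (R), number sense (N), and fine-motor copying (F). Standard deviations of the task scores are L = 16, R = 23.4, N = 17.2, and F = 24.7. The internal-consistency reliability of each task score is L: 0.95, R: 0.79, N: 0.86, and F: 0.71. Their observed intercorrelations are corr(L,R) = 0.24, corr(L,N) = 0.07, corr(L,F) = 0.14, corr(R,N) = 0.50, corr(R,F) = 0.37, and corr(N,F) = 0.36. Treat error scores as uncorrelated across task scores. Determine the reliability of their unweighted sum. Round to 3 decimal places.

0.891

Var(L+R+N+F) = 16² + 23.4² + 17.2² + 24.7² + 2·[16·23.4·0.24 + 16·17.2·0.07 + 16·24.7·0.14 + 23.4·17.2·0.50 + 23.4·24.7·0.37 + 17.2·24.7·0.36] = 1709.49 + 1464.97 = 3174.46.
Because errors are independent across components, Cov(Tᵢ,Tⱼ) = Cov(Xᵢ,Xⱼ); the off-diagonal part of the true-score variance is the same as above.
True-score variance = [16²·0.95 + 23.4²·0.79 + 17.2²·0.86 + 24.7²·0.71] + 1464.97 = 1363.36 + 1464.97 = 2828.32.
Reliability = 2828.32 / 3174.46 = 0.891.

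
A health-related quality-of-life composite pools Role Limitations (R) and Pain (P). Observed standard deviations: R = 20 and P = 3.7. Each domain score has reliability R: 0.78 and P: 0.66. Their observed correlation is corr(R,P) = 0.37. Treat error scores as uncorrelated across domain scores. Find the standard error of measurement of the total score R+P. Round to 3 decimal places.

9.626

Var(total) = 413.69 + 54.76 = 468.45.
True-score variance = 321.035 + 54.76 = 375.795, so reliability = 0.8022.
Error variance = 468.45 − 375.795 = 92.6546; SEM = √92.6546 = 9.626.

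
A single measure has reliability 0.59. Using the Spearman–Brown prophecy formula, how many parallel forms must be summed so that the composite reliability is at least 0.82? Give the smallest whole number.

k ≥ ρ*(1−ρ₁)/(ρ₁(1−ρ*)) = 0.82·0.41 / (0.59·0.18) = 3.166.
Smallest integer k = 4.

4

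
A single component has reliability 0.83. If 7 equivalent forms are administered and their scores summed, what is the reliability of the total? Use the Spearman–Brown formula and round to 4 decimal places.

0.9716

ρ_k = kρ / (1 + (k−1)ρ) = 7·0.83 / (1 + 6·0.83) = 5.810 / 5.980 = 0.9716.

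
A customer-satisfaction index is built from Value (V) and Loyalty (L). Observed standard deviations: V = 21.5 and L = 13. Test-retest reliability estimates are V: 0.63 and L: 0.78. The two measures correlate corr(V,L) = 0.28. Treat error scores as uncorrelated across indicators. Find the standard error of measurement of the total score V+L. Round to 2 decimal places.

14.43

Var(total) = 631.25 + 156.52 = 787.77.
True-score variance = 423.038 + 156.52 = 579.558, so reliability = 0.7357.
Error variance = 787.77 − 579.558 = 208.212; SEM = √208.212 = 14.43.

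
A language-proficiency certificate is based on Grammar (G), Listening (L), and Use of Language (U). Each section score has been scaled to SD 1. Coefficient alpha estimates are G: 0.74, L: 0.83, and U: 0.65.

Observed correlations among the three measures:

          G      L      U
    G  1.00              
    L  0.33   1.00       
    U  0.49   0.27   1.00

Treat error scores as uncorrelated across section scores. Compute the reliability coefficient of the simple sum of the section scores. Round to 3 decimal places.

Var(G+L+U) = 3 + 2·[0.33 + 0.49 + 0.27] = 3 + 2.18 = 5.18.
Under uncorrelated errors the observed covariances equal the true-score covariances, so only the own-variance terms attenuate.
True-score variance = [0.74 + 0.83 + 0.65] + 2.18 = 2.22 + 2.18 = 4.4.
Reliability = 4.4 / 5.18 = 0.849.

0.849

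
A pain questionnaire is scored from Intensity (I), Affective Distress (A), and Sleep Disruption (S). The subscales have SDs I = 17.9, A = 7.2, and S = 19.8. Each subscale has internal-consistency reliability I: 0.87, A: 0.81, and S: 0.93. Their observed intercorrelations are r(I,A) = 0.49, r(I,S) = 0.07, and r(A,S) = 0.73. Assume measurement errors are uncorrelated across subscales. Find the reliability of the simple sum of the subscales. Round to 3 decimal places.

Var(I+A+S) = 17.9² + 7.2² + 19.8² + 2·[17.9·7.2·0.49 + 17.9·19.8·0.07 + 7.2·19.8·0.73] = 764.29 + 384.059 = 1148.35.
Under uncorrelated errors the observed covariances equal the true-score covariances, so only the own-variance terms attenuate.
True-score variance = [17.9²·0.87 + 7.2²·0.81 + 19.8²·0.93] + 384.059 = 685.344 + 384.059 = 1069.4.
Reliability = 1069.4 / 1148.35 = 0.931.

0.931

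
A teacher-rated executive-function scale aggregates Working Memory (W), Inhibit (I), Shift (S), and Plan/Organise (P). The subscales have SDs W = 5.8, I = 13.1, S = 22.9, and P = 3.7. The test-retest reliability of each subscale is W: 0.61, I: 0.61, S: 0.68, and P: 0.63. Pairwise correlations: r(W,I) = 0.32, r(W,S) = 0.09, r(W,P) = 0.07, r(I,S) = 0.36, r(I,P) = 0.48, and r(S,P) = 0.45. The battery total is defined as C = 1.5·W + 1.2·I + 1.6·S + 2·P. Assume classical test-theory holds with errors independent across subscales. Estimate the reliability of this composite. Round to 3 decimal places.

Var(C) = 1.5²·5.8² + 1.2²·13.1² + 1.6²·22.9² + 2²·3.7² + 2·[1.8·5.8·13.1·0.32 + 2.4·5.8·22.9·0.09 + 3·5.8·3.7·0.07 + 1.92·13.1·22.9·0.36 + 2.4·13.1·3.7·0.48 + 3.2·22.9·3.7·0.45] = 1720.06 + 924.324 = 2644.38.
Under uncorrelated errors the observed covariances equal the true-score covariances, so only the own-variance terms attenuate.
True-score variance = [1.5²·5.8²·0.61 + 1.2²·13.1²·0.61 + 1.6²·22.9²·0.68 + 2²·3.7²·0.63] + 924.324 = 1144.3 + 924.324 = 2068.63.
Reliability = 2068.63 / 2644.38 = 0.782.

0.782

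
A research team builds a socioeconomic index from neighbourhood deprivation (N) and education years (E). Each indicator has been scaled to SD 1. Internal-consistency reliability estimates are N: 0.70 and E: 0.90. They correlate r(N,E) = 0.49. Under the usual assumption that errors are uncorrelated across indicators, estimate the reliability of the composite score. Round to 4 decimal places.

0.8658

Var(N+E) = 2 + 2·[0.49] = 2 + 0.98 = 2.98.
With uncorrelated errors the cross-covariances are all true-score covariance, so they carry over unchanged; only the diagonal terms shrink to ρᵢσᵢ².
True-score variance = [0.70 + 0.90] + 0.98 = 1.6 + 0.98 = 2.58.
Reliability = 2.58 / 2.98 = 0.8658.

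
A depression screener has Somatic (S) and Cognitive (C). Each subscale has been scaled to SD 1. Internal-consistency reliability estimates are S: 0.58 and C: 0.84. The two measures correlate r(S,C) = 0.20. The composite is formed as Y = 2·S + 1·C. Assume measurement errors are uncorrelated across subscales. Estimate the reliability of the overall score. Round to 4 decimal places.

Var(Y) = 2² + 1 + 2·[2·0.20] = 5 + 0.8 = 5.8.
With uncorrelated errors the cross-covariances are all true-score covariance, so they carry over unchanged; only the diagonal terms shrink to ρᵢσᵢ².
True-score variance = [2²·0.58 + 0.84] + 0.8 = 3.16 + 0.8 = 3.96.
Reliability = 3.96 / 5.8 = 0.6828.

0.6828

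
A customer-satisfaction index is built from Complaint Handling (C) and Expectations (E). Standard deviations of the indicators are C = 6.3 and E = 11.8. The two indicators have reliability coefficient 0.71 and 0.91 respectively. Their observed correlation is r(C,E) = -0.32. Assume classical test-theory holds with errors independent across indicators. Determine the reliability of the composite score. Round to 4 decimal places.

Var(C+E) = 6.3² + 11.8² + 2·[6.3·11.8·(-0.32)] = 178.93 − 47.5776 = 131.352.
With uncorrelated errors the cross-covariances are all true-score covariance, so they carry over unchanged; only the diagonal terms shrink to ρᵢσᵢ².
True-score variance = [6.3²·0.71 + 11.8²·0.91] − 47.5776 = 154.888 − 47.5776 = 107.311.
Reliability = 107.311 / 131.352 = 0.8170.

0.8170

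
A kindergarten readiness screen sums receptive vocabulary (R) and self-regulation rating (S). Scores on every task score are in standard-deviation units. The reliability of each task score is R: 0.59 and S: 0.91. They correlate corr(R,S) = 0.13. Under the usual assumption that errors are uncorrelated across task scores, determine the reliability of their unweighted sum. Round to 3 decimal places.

Var(R+S) = 2 + 2·[0.13] = 2 + 0.26 = 2.26.
With uncorrelated errors the cross-covariances are all true-score covariance, so they carry over unchanged; only the diagonal terms shrink to ρᵢσᵢ².
True-score variance = [0.59 + 0.91] + 0.26 = 1.5 + 0.26 = 1.76.
Reliability = 1.76 / 2.26 = 0.779.

0.779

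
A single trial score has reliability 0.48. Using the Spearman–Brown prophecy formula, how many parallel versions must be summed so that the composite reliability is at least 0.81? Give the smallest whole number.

5

k ≥ ρ*(1−ρ₁)/(ρ₁(1−ρ*)) = 0.81·0.52 / (0.48·0.19) = 4.618.
Smallest integer k = 5.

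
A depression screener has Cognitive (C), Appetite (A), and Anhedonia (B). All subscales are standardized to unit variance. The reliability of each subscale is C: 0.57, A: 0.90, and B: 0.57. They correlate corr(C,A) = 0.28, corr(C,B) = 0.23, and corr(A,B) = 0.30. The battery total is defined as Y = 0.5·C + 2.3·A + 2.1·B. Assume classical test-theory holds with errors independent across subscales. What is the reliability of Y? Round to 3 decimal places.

0.819

Var(Y) = 0.5² + 2.3² + 2.1² + 2·[1.15·0.28 + 1.05·0.23 + 4.83·0.30] = 9.95 + 4.025 = 13.975.
With uncorrelated errors the cross-covariances are all true-score covariance, so they carry over unchanged; only the diagonal terms shrink to ρᵢσᵢ².
True-score variance = [0.5²·0.57 + 2.3²·0.90 + 2.1²·0.57] + 4.025 = 7.4172 + 4.025 = 11.4422.
Reliability = 11.4422 / 13.975 = 0.819.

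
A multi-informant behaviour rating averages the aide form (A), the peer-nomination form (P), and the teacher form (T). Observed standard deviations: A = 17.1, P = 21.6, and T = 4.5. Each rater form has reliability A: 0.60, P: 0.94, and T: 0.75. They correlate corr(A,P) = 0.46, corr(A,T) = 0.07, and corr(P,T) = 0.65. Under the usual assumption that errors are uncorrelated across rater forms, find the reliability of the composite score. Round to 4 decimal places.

0.8806

Var(A+P+T) = 17.1² + 21.6² + 4.5² + 2·[17.1·21.6·0.46 + 17.1·4.5·0.07 + 21.6·4.5·0.65] = 779.22 + 476.944 = 1256.16.
Because errors are independent across components, Cov(Tᵢ,Tⱼ) = Cov(Xᵢ,Xⱼ); the off-diagonal part of the true-score variance is the same as above.
True-score variance = [17.1²·0.60 + 21.6²·0.94 + 4.5²·0.75] + 476.944 = 629.2 + 476.944 = 1106.14.
Reliability = 1106.14 / 1256.16 = 0.8806.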